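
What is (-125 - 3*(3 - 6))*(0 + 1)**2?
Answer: -116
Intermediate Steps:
(-125 - 3*(3 - 6))*(0 + 1)**2 = (-125 - 3*(-3))*1**2 = (-125 + 9)*1 = -116*1 = -116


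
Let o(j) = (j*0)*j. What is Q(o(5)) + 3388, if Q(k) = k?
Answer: 3388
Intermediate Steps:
o(j) = 0 (o(j) = 0*j = 0)
Q(o(5)) + 3388 = 0 + 3388 = 3388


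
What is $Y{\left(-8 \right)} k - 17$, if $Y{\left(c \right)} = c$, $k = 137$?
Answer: $-1113$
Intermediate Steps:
$Y{\left(-8 \right)} k - 17 = \left(-8\right) 137 - 17 = -1096 - 17 = -1113$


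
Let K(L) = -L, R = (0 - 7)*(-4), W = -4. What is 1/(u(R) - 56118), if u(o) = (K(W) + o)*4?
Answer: -1/55990 ≈ -1.7860e-5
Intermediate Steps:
R = 28 (R = -7*(-4) = 28)
u(o) = 16 + 4*o (u(o) = (-1*(-4) + o)*4 = (4 + o)*4 = 16 + 4*o)
1/(u(R) - 56118) = 1/((16 + 4*28) - 56118) = 1/((16 + 112) - 56118) = 1/(128 - 56118) = 1/(-55990) = -1/55990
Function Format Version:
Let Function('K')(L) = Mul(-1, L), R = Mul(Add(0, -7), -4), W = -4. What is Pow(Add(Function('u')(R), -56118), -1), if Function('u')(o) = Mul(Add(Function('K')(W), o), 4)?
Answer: Rational(-1, 55990) ≈ -1.7860e-5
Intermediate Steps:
R = 28 (R = Mul(-7, -4) = 28)
Function('u')(o) = Add(16, Mul(4, o)) (Function('u')(o) = Mul(Add(Mul(-1, -4), o), 4) = Mul(Add(4, o), 4) = Add(16, Mul(4, o)))
Pow(Add(Function('u')(R), -56118), -1) = Pow(Add(Add(16, Mul(4, 28)), -56118), -1) = Pow(Add(Add(16, 112), -56118), -1) = Pow(Add(128, -56118), -1) = Pow(-55990, -1) = Rational(-1, 55990)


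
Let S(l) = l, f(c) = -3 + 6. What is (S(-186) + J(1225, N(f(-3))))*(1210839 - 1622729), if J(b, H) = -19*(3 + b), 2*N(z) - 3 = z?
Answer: 9686829020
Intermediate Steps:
f(c) = 3
N(z) = 3/2 + z/2
J(b, H) = -57 - 19*b
(S(-186) + J(1225, N(f(-3))))*(1210839 - 1622729) = (-186 + (-57 - 19*1225))*(1210839 - 1622729) = (-186 + (-57 - 23275))*(-411890) = (-186 - 23332)*(-411890) = -23518*(-411890) = 9686829020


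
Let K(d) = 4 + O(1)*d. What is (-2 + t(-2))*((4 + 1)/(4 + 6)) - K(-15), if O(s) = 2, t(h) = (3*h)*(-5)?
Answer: 40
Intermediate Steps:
t(h) = -15*h
K(d) = 4 + 2*d
(-2 + t(-2))*((4 + 1)/(4 + 6)) - K(-15) = (-2 - 15*(-2))*((4 + 1)/(4 + 6)) - (4 + 2*(-15)) = (-2 + 30)*(5/10) - (4 - 30) = 28*(5*(⅒)) - 1*(-26) = 28*(½) + 26 = 14 + 26 = 40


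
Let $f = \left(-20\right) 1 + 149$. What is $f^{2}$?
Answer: $16641$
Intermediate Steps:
$f = 129$ ($f = -20 + 149 = 129$)
$f^{2} = 129^{2} = 16641$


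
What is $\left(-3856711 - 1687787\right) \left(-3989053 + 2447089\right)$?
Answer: $8549416314072$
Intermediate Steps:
$\left(-3856711 - 1687787\right) \left(-3989053 + 2447089\right) = \left(-5544498\right) \left(-1541964\right) = 8549416314072$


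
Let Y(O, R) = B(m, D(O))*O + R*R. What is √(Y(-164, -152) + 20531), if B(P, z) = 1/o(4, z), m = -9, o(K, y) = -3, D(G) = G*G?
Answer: √393207/3 ≈ 209.02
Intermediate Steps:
D(G) = G²
B(P, z) = -⅓ (B(P, z) = 1/(-3) = -⅓)
Y(O, R) = R² - O/3 (Y(O, R) = -O/3 + R*R = -O/3 + R² = R² - O/3)
√(Y(-164, -152) + 20531) = √(((-152)² - ⅓*(-164)) + 20531) = √((23104 + 164/3) + 20531) = √(69476/3 + 20531) = √(131069/3) = √393207/3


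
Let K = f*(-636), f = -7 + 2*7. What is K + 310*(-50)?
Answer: -19952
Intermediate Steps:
f = 7 (f = -7 + 14 = 7)
K = -4452 (K = 7*(-636) = -4452)
K + 310*(-50) = -4452 + 310*(-50) = -4452 - 15500 = -19952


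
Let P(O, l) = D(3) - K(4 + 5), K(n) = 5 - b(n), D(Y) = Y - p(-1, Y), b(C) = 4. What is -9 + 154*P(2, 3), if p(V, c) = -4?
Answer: 915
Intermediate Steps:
D(Y) = 4 + Y (D(Y) = Y - 1*(-4) = Y + 4 = 4 + Y)
K(n) = 1 (K(n) = 5 - 1*4 = 5 - 4 = 1)
P(O, l) = 6 (P(O, l) = (4 + 3) - 1*1 = 7 - 1 = 6)
-9 + 154*P(2, 3) = -9 + 154*6 = -9 + 924 = 915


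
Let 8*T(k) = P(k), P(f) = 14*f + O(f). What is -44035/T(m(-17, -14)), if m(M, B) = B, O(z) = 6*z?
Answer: 8807/7 ≈ 1258.1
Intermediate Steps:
P(f) = 20*f (P(f) = 14*f + 6*f = 20*f)
T(k) = 5*k/2 (T(k) = (20*k)/8 = 5*k/2)
-44035/T(m(-17, -14)) = -44035/((5/2)*(-14)) = -44035/(-35) = -44035*(-1/35) = 8807/7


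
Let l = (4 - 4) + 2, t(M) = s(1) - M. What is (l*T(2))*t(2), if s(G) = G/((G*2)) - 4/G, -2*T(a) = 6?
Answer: 33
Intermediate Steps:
T(a) = -3 (T(a) = -½*6 = -3)
s(G) = ½ - 4/G (s(G) = G/((2*G)) - 4/G = G*(1/(2*G)) - 4/G = ½ - 4/G)
t(M) = -7/2 - M (t(M) = (½)*(-8 + 1)/1 - M = (½)*1*(-7) - M = -7/2 - M)
l = 2 (l = 0 + 2 = 2)
(l*T(2))*t(2) = (2*(-3))*(-7/2 - 1*2) = -6*(-7/2 - 2) = -6*(-11/2) = 33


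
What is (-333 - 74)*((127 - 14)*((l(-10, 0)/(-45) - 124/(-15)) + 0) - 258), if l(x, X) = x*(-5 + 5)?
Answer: -4127794/15 ≈ -2.7519e+5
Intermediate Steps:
l(x, X) = 0 (l(x, X) = x*0 = 0)
(-333 - 74)*((127 - 14)*((l(-10, 0)/(-45) - 124/(-15)) + 0) - 258) = (-333 - 74)*((127 - 14)*((0/(-45) - 124/(-15)) + 0) - 258) = -407*(113*((0*(-1/45) - 124*(-1/15)) + 0) - 258) = -407*(113*((0 + 124/15) + 0) - 258) = -407*(113*(124/15 + 0) - 258) = -407*(113*(124/15) - 258) = -407*(14012/15 - 258) = -407*10142/15 = -4127794/15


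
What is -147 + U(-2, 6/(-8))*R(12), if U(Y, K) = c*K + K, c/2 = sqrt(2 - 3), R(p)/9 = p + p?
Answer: -309 - 324*I ≈ -309.0 - 324.0*I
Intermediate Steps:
R(p) = 18*p (R(p) = 9*(p + p) = 9*(2*p) = 18*p)
c = 2*I (c = 2*sqrt(2 - 3) = 2*sqrt(-1) = 2*I ≈ 2.0*I)
U(Y, K) = K + 2*I*K (U(Y, K) = (2*I)*K + K = 2*I*K + K = K + 2*I*K)
-147 + U(-2, 6/(-8))*R(12) = -147 + ((6/(-8))*(1 + 2*I))*(18*12) = -147 + ((6*(-1/8))*(1 + 2*I))*216 = -147 - 3*(1 + 2*I)/4*216 = -147 + (-3/4 - 3*I/2)*216 = -147 + (-162 - 324*I) = -309 - 324*I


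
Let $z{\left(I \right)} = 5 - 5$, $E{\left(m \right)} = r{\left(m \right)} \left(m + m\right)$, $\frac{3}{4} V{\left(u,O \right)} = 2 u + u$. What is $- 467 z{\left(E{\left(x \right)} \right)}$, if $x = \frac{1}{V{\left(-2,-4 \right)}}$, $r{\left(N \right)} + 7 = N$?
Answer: $0$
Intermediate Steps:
$r{\left(N \right)} = -7 + N$
$V{\left(u,O \right)} = 4 u$ ($V{\left(u,O \right)} = \frac{4 \left(2 u + u\right)}{3} = \frac{4 \cdot 3 u}{3} = 4 u$)
$x = - \frac{1}{8}$ ($x = \frac{1}{4 \left(-2\right)} = \frac{1}{-8} = - \frac{1}{8} \approx -0.125$)
$E{\left(m \right)} = 2 m \left(-7 + m\right)$ ($E{\left(m \right)} = \left(-7 + m\right) \left(m + m\right) = \left(-7 + m\right) 2 m = 2 m \left(-7 + m\right)$)
$z{\left(I \right)} = 0$ ($z{\left(I \right)} = 5 - 5 = 0$)
$- 467 z{\left(E{\left(x \right)} \right)} = \left(-467\right) 0 = 0$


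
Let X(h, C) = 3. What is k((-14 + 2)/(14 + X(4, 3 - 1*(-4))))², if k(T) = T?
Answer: 144/289 ≈ 0.49827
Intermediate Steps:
k((-14 + 2)/(14 + X(4, 3 - 1*(-4))))² = ((-14 + 2)/(14 + 3))² = (-12/17)² = 144/289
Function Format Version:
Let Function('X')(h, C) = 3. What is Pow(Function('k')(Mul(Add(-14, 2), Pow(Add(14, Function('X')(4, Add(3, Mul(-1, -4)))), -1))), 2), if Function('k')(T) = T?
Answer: Rational(144, 289) ≈ 0.49827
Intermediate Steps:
Pow(Function('k')(Mul(Add(-14, 2), Pow(Add(14, Function('X')(4, Add(3, Mul(-1, -4)))), -1))), 2) = Pow(Mul(Add(-14, 2), Pow(Add(14, 3), -1)), 2) = Pow(Mul(-12, Pow(17, -1)), 2) = Pow(Mul(-12, Rational(1, 17)), 2) = Pow(Rational(-12, 17), 2) = Rational(144, 289)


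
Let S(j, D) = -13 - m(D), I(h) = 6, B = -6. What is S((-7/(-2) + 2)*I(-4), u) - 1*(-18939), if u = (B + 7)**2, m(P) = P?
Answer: 18925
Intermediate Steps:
u = 1 (u = (-6 + 7)**2 = 1**2 = 1)
S(j, D) = -13 - D
S((-7/(-2) + 2)*I(-4), u) - 1*(-18939) = (-13 - 1*1) - 1*(-18939) = (-13 - 1) + 18939 = -14 + 18939 = 18925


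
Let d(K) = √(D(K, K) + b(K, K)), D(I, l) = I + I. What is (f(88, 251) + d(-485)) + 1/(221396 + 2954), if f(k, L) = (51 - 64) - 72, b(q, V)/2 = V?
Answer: -19069749/224350 + 2*I*√485 ≈ -85.0 + 44.045*I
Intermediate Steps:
b(q, V) = 2*V
D(I, l) = 2*I
d(K) = 2*√K (d(K) = √(2*K + 2*K) = √(4*K) = 2*√K)
f(k, L) = -85 (f(k, L) = -13 - 72 = -85)
(f(88, 251) + d(-485)) + 1/(221396 + 2954) = (-85 + 2*√(-485)) + 1/(221396 + 2954) = (-85 + 2*(I*√485)) + 1/224350 = (-85 + 2*I*√485) + 1/224350 = -19069749/224350 + 2*I*√485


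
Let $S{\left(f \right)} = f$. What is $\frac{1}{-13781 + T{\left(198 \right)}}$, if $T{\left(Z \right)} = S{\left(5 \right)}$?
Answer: $- \frac{1}{13776} \approx -7.259 \cdot 10^{-5}$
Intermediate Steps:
$T{\left(Z \right)} = 5$
$\frac{1}{-13781 + T{\left(198 \right)}} = \frac{1}{-13781 + 5} = \frac{1}{-13776} = - \frac{1}{13776}$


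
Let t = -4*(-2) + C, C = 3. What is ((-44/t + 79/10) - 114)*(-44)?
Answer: 24222/5 ≈ 4844.4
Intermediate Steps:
t = 11 (t = -4*(-2) + 3 = 8 + 3 = 11)
((-44/t + 79/10) - 114)*(-44) = ((-44/11 + 79/10) - 114)*(-44) = ((-44*1/11 + 79*(⅒)) - 114)*(-44) = ((-4 + 79/10) - 114)*(-44) = (39/10 - 114)*(-44) = -1101/10*(-44) = 24222/5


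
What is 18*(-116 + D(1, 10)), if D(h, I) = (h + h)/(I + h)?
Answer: -22932/11 ≈ -2084.7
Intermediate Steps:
D(h, I) = 2*h/(I + h) (D(h, I) = (2*h)/(I + h) = 2*h/(I + h))
18*(-116 + D(1, 10)) = 18*(-116 + 2*1/(10 + 1)) = 18*(-116 + 2*1/11) = 18*(-116 + 2*1*(1/11)) = 18*(-116 + 2/11) = 18*(-1274/11) = -22932/11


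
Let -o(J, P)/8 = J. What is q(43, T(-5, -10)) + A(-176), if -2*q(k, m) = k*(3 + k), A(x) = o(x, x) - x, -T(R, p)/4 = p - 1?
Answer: 595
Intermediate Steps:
o(J, P) = -8*J
T(R, p) = 4 - 4*p (T(R, p) = -4*(p - 1) = -4*(-1 + p) = 4 - 4*p)
A(x) = -9*x (A(x) = -8*x - x = -9*x)
q(k, m) = -k*(3 + k)/2
q(43, T(-5, -10)) + A(-176) = -½*43*(3 + 43) - 9*(-176) = -½*43*46 + 1584 = -989 + 1584 = 595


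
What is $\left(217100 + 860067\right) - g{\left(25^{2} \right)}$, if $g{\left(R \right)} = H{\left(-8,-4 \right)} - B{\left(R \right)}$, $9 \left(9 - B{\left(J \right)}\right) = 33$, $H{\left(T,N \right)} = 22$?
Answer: $\frac{3231451}{3} \approx 1.0772 \cdot 10^{6}$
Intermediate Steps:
$B{\left(J \right)} = \frac{16}{3}$ ($B{\left(J \right)} = 9 - \frac{11}{3} = \frac{16}{3}$)
$g{\left(R \right)} = \frac{50}{3}$ ($g{\left(R \right)} = 22 - \frac{16}{3} = \frac{50}{3}$)
$\left(217100 + 860067\right) - g{\left(25^{2} \right)} = \left(217100 + 860067\right) - \frac{50}{3} = 1077167 - \frac{50}{3} = \frac{3231451}{3}$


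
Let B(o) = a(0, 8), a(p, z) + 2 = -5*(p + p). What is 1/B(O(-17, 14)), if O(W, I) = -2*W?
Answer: -1/2 ≈ -0.50000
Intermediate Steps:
a(p, z) = -2 - 10*p (a(p, z) = -2 - 5*(p + p) = -2 - 10*p)
B(o) = -2 (B(o) = -2 - 10*0 = -2 + 0 = -2)
1/B(O(-17, 14)) = 1/(-2) = -1/2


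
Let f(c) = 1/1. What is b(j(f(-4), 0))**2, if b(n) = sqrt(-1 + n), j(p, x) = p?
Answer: 0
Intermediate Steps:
f(c) = 1
b(j(f(-4), 0))**2 = (sqrt(-1 + 1))**2 = (sqrt(0))**2 = 0**2 = 0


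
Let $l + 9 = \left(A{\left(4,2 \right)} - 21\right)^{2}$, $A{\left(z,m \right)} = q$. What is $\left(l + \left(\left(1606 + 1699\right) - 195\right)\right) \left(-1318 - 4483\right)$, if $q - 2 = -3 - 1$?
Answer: $-21057630$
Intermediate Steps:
$q = -2$ ($q = 2 - 4 = -2$)
$A{\left(z,m \right)} = -2$
$l = 520$ ($l = -9 + \left(-2 - 21\right)^{2} = -9 + \left(-23\right)^{2} = -9 + 529 = 520$)
$\left(l + \left(\left(1606 + 1699\right) - 195\right)\right) \left(-1318 - 4483\right) = \left(520 + \left(\left(1606 + 1699\right) - 195\right)\right) \left(-1318 - 4483\right) = \left(520 + \left(3305 - 195\right)\right) \left(-5801\right) = \left(520 + 3110\right) \left(-5801\right) = 3630 \left(-5801\right) = -21057630$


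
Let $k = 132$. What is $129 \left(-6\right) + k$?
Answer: $-642$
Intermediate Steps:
$129 \left(-6\right) + k = 129 \left(-6\right) + 132 = -774 + 132 = -642$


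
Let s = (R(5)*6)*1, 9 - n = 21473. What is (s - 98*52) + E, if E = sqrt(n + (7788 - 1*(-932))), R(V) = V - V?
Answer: -5096 + 6*I*sqrt(354) ≈ -5096.0 + 112.89*I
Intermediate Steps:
n = -21464 (n = 9 - 1*21473 = 9 - 21473 = -21464)
R(V) = 0
s = 0 (s = (0*6)*1 = 0*1 = 0)
E = 6*I*sqrt(354) (E = sqrt(-21464 + (7788 - 1*(-932))) = sqrt(-21464 + (7788 + 932)) = sqrt(-21464 + 8720) = sqrt(-12744) = 6*I*sqrt(354) ≈ 112.89*I)
(s - 98*52) + E = (0 - 98*52) + 6*I*sqrt(354) = (0 - 5096) + 6*I*sqrt(354) = -5096 + 6*I*sqrt(354)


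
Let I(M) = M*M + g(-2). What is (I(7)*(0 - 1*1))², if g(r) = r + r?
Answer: 2025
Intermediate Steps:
g(r) = 2*r
I(M) = -4 + M² (I(M) = M*M + 2*(-2) = M² - 4 = -4 + M²)
(I(7)*(0 - 1*1))² = ((-4 + 7²)*(0 - 1*1))² = ((-4 + 49)*(0 - 1))² = (45*(-1))² = (-45)² = 2025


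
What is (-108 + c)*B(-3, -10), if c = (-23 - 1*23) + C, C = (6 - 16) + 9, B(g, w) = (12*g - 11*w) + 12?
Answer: -13330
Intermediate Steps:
B(g, w) = 12 - 11*w + 12*g (B(g, w) = (-11*w + 12*g) + 12 = 12 - 11*w + 12*g)
C = -1 (C = -10 + 9 = -1)
c = -47 (c = (-23 - 1*23) - 1 = (-23 - 23) - 1 = -46 - 1 = -47)
(-108 + c)*B(-3, -10) = (-108 - 47)*(12 - 11*(-10) + 12*(-3)) = -155*(12 + 110 - 36) = -155*86 = -13330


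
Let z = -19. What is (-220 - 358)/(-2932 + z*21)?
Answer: 578/3331 ≈ 0.17352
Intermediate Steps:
(-220 - 358)/(-2932 + z*21) = (-220 - 358)/(-2932 - 19*21) = -578/(-2932 - 399) = -578/(-3331) = -578*(-1/3331) = 578/3331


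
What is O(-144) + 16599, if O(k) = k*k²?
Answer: -2969385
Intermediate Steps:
O(k) = k³
O(-144) + 16599 = (-144)³ + 16599 = -2985984 + 16599 = -2969385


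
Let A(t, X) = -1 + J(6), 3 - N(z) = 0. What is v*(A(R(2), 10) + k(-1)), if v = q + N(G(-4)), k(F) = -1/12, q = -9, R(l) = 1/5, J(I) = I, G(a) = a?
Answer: -59/2 ≈ -29.500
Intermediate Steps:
N(z) = 3 (N(z) = 3 - 1*0 = 3 + 0 = 3)
R(l) = ⅕
k(F) = -1/12 (k(F) = -1*1/12 = -1/12)
v = -6 (v = -9 + 3 = -6)
A(t, X) = 5 (A(t, X) = -1 + 6 = 5)
v*(A(R(2), 10) + k(-1)) = -6*(5 - 1/12) = -6*59/12 = -59/2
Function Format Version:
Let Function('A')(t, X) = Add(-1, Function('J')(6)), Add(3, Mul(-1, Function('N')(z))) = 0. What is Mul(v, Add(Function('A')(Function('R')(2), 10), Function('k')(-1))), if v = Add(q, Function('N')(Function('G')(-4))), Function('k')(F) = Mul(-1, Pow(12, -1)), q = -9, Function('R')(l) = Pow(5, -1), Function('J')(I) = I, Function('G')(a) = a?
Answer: Rational(-59, 2) ≈ -29.500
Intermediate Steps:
Function('N')(z) = 3 (Function('N')(z) = Add(3, Mul(-1, 0)) = Add(3, 0) = 3)
Function('R')(l) = Rational(1, 5)
Function('k')(F) = Rational(-1, 12) (Function('k')(F) = Mul(-1, Rational(1, 12)) = Rational(-1, 12))
v = -6 (v = Add(-9, 3) = -6)
Function('A')(t, X) = 5 (Function('A')(t, X) = Add(-1, 6) = 5)
Mul(v, Add(Function('A')(Function('R')(2), 10), Function('k')(-1))) = Mul(-6, Add(5, Rational(-1, 12))) = Mul(-6, Rational(59, 12)) = Rational(-59, 2)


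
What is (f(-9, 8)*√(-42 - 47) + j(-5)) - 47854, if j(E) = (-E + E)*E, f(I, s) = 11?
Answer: -47854 + 11*I*√89 ≈ -47854.0 + 103.77*I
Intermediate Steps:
j(E) = 0 (j(E) = 0*E = 0)
(f(-9, 8)*√(-42 - 47) + j(-5)) - 47854 = (11*√(-42 - 47) + 0) - 47854 = (11*√(-89) + 0) - 47854 = (11*(I*√89) + 0) - 47854 = (11*I*√89 + 0) - 47854 = 11*I*√89 - 47854 = -47854 + 11*I*√89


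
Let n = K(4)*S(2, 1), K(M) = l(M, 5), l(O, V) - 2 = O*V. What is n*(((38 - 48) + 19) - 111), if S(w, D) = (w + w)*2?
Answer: -17952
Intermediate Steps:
l(O, V) = 2 + O*V
K(M) = 2 + 5*M (K(M) = 2 + M*5 = 2 + 5*M)
S(w, D) = 4*w (S(w, D) = (2*w)*2 = 4*w)
n = 176 (n = (2 + 5*4)*(4*2) = (2 + 20)*8 = 22*8 = 176)
n*(((38 - 48) + 19) - 111) = 176*(((38 - 48) + 19) - 111) = 176*((-10 + 19) - 111) = 176*(9 - 111) = 176*(-102) = -17952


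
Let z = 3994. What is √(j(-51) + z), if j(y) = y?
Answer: √3943 ≈ 62.793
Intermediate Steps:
√(j(-51) + z) = √(-51 + 3994) = √3943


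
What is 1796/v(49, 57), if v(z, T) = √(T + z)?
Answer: 898*√106/53 ≈ 174.44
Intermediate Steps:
1796/v(49, 57) = 1796/(√(57 + 49)) = 1796/(√106) = 1796*(√106/106) = 898*√106/53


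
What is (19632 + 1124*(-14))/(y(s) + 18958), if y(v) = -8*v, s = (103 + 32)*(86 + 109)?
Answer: -1948/95821 ≈ -0.020330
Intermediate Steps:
s = 26325 (s = 135*195 = 26325)
(19632 + 1124*(-14))/(y(s) + 18958) = (19632 + 1124*(-14))/(-8*26325 + 18958) = (19632 - 15736)/(-210600 + 18958) = 3896/(-191642) = 3896*(-1/191642) = -1948/95821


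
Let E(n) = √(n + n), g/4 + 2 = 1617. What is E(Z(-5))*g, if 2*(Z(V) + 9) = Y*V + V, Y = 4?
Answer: 6460*I*√43 ≈ 42361.0*I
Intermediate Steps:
g = 6460 (g = -8 + 4*1617 = -8 + 6468 = 6460)
Z(V) = -9 + 5*V/2 (Z(V) = -9 + (4*V + V)/2 = -9 + (5*V)/2 = -9 + 5*V/2)
E(n) = √2*√n (E(n) = √(2*n) = √2*√n)
E(Z(-5))*g = (√2*√(-9 + (5/2)*(-5)))*6460 = (√2*√(-9 - 25/2))*6460 = (√2*√(-43/2))*6460 = (√2*(I*√86/2))*6460 = (I*√43)*6460 = 6460*I*√43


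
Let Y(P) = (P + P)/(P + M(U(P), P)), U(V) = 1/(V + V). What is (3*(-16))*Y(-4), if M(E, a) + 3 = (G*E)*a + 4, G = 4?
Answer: -384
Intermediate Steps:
U(V) = 1/(2*V)
M(E, a) = 1 + 4*E*a (M(E, a) = -3 + ((4*E)*a + 4) = -3 + (4*E*a + 4) = -3 + (4 + 4*E*a) = 1 + 4*E*a)
Y(P) = 2*P/(3 + P) (Y(P) = (P + P)/(P + (1 + 4*(1/(2*P))*P)) = (2*P)/(P + (1 + 2)) = (2*P)/(P + 3) = (2*P)/(3 + P) = 2*P/(3 + P))
(3*(-16))*Y(-4) = (3*(-16))*(2*(-4)/(3 - 4)) = -96*(-4)/(-1) = -96*(-4)*(-1) = -48*8 = -384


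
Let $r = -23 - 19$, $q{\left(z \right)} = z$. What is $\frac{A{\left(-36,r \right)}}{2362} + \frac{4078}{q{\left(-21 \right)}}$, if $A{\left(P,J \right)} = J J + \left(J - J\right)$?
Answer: $- \frac{4797596}{24801} \approx -193.44$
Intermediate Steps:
$r = -42$ ($r = -23 - 19 = -42$)
$A{\left(P,J \right)} = J^{2}$ ($A{\left(P,J \right)} = J^{2} + 0 = J^{2}$)
$\frac{A{\left(-36,r \right)}}{2362} + \frac{4078}{q{\left(-21 \right)}} = \frac{\left(-42\right)^{2}}{2362} + \frac{4078}{-21} = 1764 \cdot \frac{1}{2362} + 4078 \left(- \frac{1}{21}\right) = \frac{882}{1181} - \frac{4078}{21} = - \frac{4797596}{24801}$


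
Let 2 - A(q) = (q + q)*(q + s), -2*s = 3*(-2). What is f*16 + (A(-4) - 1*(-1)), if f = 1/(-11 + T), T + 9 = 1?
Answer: -111/19 ≈ -5.8421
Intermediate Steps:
T = -8 (T = -9 + 1 = -8)
s = 3 (s = -3*(-2)/2 = -½*(-6) = 3)
A(q) = 2 - 2*q*(3 + q) (A(q) = 2 - (q + q)*(q + 3) = 2 - 2*q*(3 + q))
f = -1/19 (f = 1/(-11 - 8) = 1/(-19) = -1/19 ≈ -0.052632)
f*16 + (A(-4) - 1*(-1)) = -1/19*16 + ((2 - 6*(-4) - 2*(-4)²) - 1*(-1)) = -16/19 + ((2 + 24 - 2*16) + 1) = -16/19 + ((2 + 24 - 32) + 1) = -16/19 + (-6 + 1) = -16/19 - 5 = -111/19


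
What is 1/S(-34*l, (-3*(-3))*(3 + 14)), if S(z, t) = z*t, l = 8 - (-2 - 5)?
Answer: -1/78030 ≈ -1.2816e-5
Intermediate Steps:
l = 15 (l = 8 - 1*(-7) = 8 + 7 = 15)
S(z, t) = t*z
1/S(-34*l, (-3*(-3))*(3 + 14)) = 1/(((-3*(-3))*(3 + 14))*(-34*15)) = 1/((9*17)*(-510)) = 1/(153*(-510)) = 1/(-78030) = -1/78030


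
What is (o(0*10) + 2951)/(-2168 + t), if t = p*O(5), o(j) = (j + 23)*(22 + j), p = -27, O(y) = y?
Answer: -3457/2303 ≈ -1.5011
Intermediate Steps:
o(j) = (22 + j)*(23 + j) (o(j) = (23 + j)*(22 + j) = (22 + j)*(23 + j))
t = -135 (t = -27*5 = -135)
(o(0*10) + 2951)/(-2168 + t) = ((506 + (0*10)**2 + 45*(0*10)) + 2951)/(-2168 - 135) = ((506 + 0**2 + 45*0) + 2951)/(-2303) = ((506 + 0 + 0) + 2951)*(-1/2303) = (506 + 2951)*(-1/2303) = 3457*(-1/2303) = -3457/2303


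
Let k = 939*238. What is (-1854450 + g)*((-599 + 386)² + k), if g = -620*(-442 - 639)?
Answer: -318381419730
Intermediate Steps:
k = 223482
g = 670220 (g = -620*(-1081) = 670220)
(-1854450 + g)*((-599 + 386)² + k) = (-1854450 + 670220)*((-599 + 386)² + 223482) = -1184230*((-213)² + 223482) = -1184230*(45369 + 223482) = -1184230*268851 = -318381419730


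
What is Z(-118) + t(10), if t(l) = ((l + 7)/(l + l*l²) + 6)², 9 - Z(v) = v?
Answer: 166482629/1020100 ≈ 163.20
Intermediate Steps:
Z(v) = 9 - v
t(l) = (6 + (7 + l)/(l + l³))² (t(l) = ((7 + l)/(l + l³) + 6)² = (6 + (7 + l)/(l + l³))²)
Z(-118) + t(10) = (9 - 1*(-118)) + (7 + 6*10³ + 7*10)²/(10²*(1 + 10²)²) = (9 + 118) + (7 + 6*1000 + 70)²/(100*(1 + 100)²) = 127 + (1/100)*(7 + 6000 + 70)²/101² = 127 + (1/100)*(1/10201)*6077² = 127 + (1/100)*(1/10201)*36929929 = 127 + 36929929/1020100 = 166482629/1020100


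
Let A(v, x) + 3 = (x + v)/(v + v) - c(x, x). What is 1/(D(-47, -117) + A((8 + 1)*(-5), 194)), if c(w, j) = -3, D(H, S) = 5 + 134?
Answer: 90/12361 ≈ 0.0072810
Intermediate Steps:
D(H, S) = 139
A(v, x) = (v + x)/(2*v) (A(v, x) = -3 + ((x + v)/(v + v) - 1*(-3)) = -3 + ((v + x)/((2*v)) + 3) = -3 + ((v + x)*(1/(2*v)) + 3) = -3 + ((v + x)/(2*v) + 3) = -3 + (3 + (v + x)/(2*v)) = (v + x)/(2*v))
1/(D(-47, -117) + A((8 + 1)*(-5), 194)) = 1/(139 + ((8 + 1)*(-5) + 194)/(2*(((8 + 1)*(-5))))) = 1/(139 + (9*(-5) + 194)/(2*((9*(-5))))) = 1/(139 + (½)*(-45 + 194)/(-45)) = 1/(139 + (½)*(-1/45)*149) = 1/(139 - 149/90) = 1/(12361/90) = 90/12361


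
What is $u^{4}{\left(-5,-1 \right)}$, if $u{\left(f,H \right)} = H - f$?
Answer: $256$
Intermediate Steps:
$u^{4}{\left(-5,-1 \right)} = \left(-1 - -5\right)^{4} = \left(-1 + 5\right)^{4} = 4^{4} = 256$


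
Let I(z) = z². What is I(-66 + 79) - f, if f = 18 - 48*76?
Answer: 3799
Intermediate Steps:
f = -3630 (f = 18 - 3648 = -3630)
I(-66 + 79) - f = (-66 + 79)² - 1*(-3630) = 13² + 3630 = 169 + 3630 = 3799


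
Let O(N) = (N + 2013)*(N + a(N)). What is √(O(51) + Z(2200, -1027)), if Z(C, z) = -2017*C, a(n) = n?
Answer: 2*I*√1056718 ≈ 2055.9*I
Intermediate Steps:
O(N) = 2*N*(2013 + N) (O(N) = (N + 2013)*(N + N) = (2013 + N)*(2*N) = 2*N*(2013 + N))
√(O(51) + Z(2200, -1027)) = √(2*51*(2013 + 51) - 2017*2200) = √(2*51*2064 - 4437400) = √(210528 - 4437400) = √(-4226872) = 2*I*√1056718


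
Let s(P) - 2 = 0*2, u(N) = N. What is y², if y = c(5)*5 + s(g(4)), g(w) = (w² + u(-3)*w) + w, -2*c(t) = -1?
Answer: 81/4 ≈ 20.250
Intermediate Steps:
c(t) = ½ (c(t) = -½*(-1) = ½)
g(w) = w² - 2*w (g(w) = (w² - 3*w) + w = w² - 2*w)
s(P) = 2 (s(P) = 2 + 0*2 = 2 + 0 = 2)
y = 9/2 (y = (½)*5 + 2 = 5/2 + 2 = 9/2 ≈ 4.5000)
y² = (9/2)² = 81/4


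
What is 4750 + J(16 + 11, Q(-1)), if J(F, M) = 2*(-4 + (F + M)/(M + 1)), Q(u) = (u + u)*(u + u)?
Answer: 23772/5 ≈ 4754.4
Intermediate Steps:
Q(u) = 4*u² (Q(u) = (2*u)*(2*u) = 4*u²)
J(F, M) = -8 + 2*(F + M)/(1 + M) (J(F, M) = 2*(-4 + (F + M)/(1 + M)) = -8 + 2*(F + M)/(1 + M))
4750 + J(16 + 11, Q(-1)) = 4750 + 2*(-4 + (16 + 11) - 12*(-1)²)/(1 + 4*(-1)²) = 4750 + 2*(-4 + 27 - 12)/(1 + 4*1) = 4750 + 2*(-4 + 27 - 3*4)/(1 + 4) = 4750 + 2*(-4 + 27 - 12)/5 = 4750 + 2*(⅕)*11 = 4750 + 22/5 = 23772/5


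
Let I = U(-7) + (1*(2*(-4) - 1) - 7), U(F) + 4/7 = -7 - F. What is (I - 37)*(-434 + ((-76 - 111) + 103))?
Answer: 27750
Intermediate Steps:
U(F) = -53/7 - F (U(F) = -4/7 + (-7 - F) = -53/7 - F)
I = -116/7 (I = (-53/7 - 1*(-7)) + (1*(2*(-4) - 1) - 7) = (-53/7 + 7) + (1*(-8 - 1) - 7) = -4/7 + (1*(-9) - 7) = -4/7 + (-9 - 7) = -4/7 - 16 = -116/7 ≈ -16.571)
(I - 37)*(-434 + ((-76 - 111) + 103)) = (-116/7 - 37)*(-434 + ((-76 - 111) + 103)) = -375*(-434 + (-187 + 103))/7 = -375*(-434 - 84)/7 = -375/7*(-518) = 27750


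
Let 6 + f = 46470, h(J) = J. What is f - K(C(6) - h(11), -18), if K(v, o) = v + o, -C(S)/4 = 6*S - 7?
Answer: 46609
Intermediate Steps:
C(S) = 28 - 24*S (C(S) = -4*(6*S - 7) = -4*(-7 + 6*S) = 28 - 24*S)
f = 46464 (f = -6 + 46470 = 46464)
K(v, o) = o + v
f - K(C(6) - h(11), -18) = 46464 - (-18 + ((28 - 24*6) - 1*11)) = 46464 - (-18 + ((28 - 144) - 11)) = 46464 - (-18 + (-116 - 11)) = 46464 - (-18 - 127) = 46464 - 1*(-145) = 46464 + 145 = 46609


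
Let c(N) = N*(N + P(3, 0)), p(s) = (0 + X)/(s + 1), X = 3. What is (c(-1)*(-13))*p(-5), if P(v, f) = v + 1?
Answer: -117/4 ≈ -29.250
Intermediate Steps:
P(v, f) = 1 + v
p(s) = 3/(1 + s) (p(s) = (0 + 3)/(s + 1) = 3/(1 + s))
c(N) = N*(4 + N) (c(N) = N*(N + (1 + 3)) = N*(N + 4) = N*(4 + N))
(c(-1)*(-13))*p(-5) = (-(4 - 1)*(-13))*(3/(1 - 5)) = (-1*3*(-13))*(3/(-4)) = (-3*(-13))*(3*(-¼)) = 39*(-¾) = -117/4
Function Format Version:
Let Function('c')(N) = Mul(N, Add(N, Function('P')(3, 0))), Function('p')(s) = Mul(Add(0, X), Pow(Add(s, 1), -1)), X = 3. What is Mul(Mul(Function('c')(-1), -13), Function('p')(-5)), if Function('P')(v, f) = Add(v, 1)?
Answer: Rational(-117, 4) ≈ -29.250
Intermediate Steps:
Function('P')(v, f) = Add(1, v)
Function('p')(s) = Mul(3, Pow(Add(1, s), -1)) (Function('p')(s) = Mul(Add(0, 3), Pow(Add(s, 1), -1)) = Mul(3, Pow(Add(1, s), -1)))
Function('c')(N) = Mul(N, Add(4, N)) (Function('c')(N) = Mul(N, Add(N, Add(1, 3))) = Mul(N, Add(N, 4)) = Mul(N, Add(4, N)))
Mul(Mul(Function('c')(-1), -13), Function('p')(-5)) = Mul(Mul(Mul(-1, Add(4, -1)), -13), Mul(3, Pow(Add(1, -5), -1))) = Mul(Mul(Mul(-1, 3), -13), Mul(3, Pow(-4, -1))) = Mul(Mul(-3, -13), Mul(3, Rational(-1, 4))) = Mul(39, Rational(-3, 4)) = Rational(-117, 4)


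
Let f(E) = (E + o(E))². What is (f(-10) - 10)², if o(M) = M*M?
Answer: 65448100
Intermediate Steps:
o(M) = M²
f(E) = (E + E²)²
(f(-10) - 10)² = ((-10)²*(1 - 10)² - 10)² = (100*(-9)² - 10)² = (100*81 - 10)² = (8100 - 10)² = 8090² = 65448100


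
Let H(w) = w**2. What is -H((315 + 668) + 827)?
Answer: -3276100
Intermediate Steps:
-H((315 + 668) + 827) = -((315 + 668) + 827)**2 = -(983 + 827)**2 = -1*1810**2 = -1*3276100 = -3276100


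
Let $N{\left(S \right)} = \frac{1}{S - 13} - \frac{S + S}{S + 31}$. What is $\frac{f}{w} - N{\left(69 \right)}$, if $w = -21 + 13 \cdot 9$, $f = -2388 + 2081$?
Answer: $- \frac{30841}{16800} \approx -1.8358$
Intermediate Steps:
$f = -307$
$w = 96$ ($w = -21 + 117 = 96$)
$N{\left(S \right)} = \frac{1}{-13 + S} - \frac{2 S}{31 + S}$
$\frac{f}{w} - N{\left(69 \right)} = - \frac{307}{96} - \frac{31 - 2 \cdot 69^{2} + 27 \cdot 69}{-403 + 69^{2} + 18 \cdot 69} = \left(-307\right) \frac{1}{96} - \frac{31 - 9522 + 1863}{-403 + 4761 + 1242} = - \frac{307}{96} - \frac{31 - 9522 + 1863}{5600} = - \frac{307}{96} - \frac{1}{5600} \left(-7628\right) = - \frac{307}{96} - - \frac{1907}{1400} = - \frac{307}{96} + \frac{1907}{1400} = - \frac{30841}{16800}$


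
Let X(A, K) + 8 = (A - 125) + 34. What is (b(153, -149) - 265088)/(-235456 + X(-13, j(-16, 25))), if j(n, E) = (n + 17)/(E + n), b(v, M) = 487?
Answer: 264601/235568 ≈ 1.1232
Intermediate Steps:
j(n, E) = (17 + n)/(E + n)
X(A, K) = -99 + A (X(A, K) = -8 + ((A - 125) + 34) = -8 + ((-125 + A) + 34) = -8 + (-91 + A) = -99 + A)
(b(153, -149) - 265088)/(-235456 + X(-13, j(-16, 25))) = (487 - 265088)/(-235456 + (-99 - 13)) = -264601/(-235456 - 112) = -264601/(-235568) = -264601*(-1/235568) = 264601/235568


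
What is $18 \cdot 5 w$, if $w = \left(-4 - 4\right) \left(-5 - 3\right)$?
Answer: $5760$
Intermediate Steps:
$w = 64$ ($w = \left(-8\right) \left(-8\right) = 64$)
$18 \cdot 5 w = 18 \cdot 5 \cdot 64 = 90 \cdot 64 = 5760$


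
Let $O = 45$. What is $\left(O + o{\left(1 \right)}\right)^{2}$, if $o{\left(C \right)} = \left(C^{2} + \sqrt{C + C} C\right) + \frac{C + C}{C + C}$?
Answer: $\left(47 + \sqrt{2}\right)^{2} \approx 2343.9$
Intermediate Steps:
$o{\left(C \right)} = 1 + C^{2} + \sqrt{2} C^{\frac{3}{2}}$ ($o{\left(C \right)} = \left(C^{2} + \sqrt{2 C} C\right) + \frac{2 C}{2 C} = \left(C^{2} + \sqrt{2} \sqrt{C} C\right) + 2 C \frac{1}{2 C} = \left(C^{2} + \sqrt{2} C^{\frac{3}{2}}\right) + 1 = 1 + C^{2} + \sqrt{2} C^{\frac{3}{2}}$)
$\left(O + o{\left(1 \right)}\right)^{2} = \left(45 + \left(1 + 1^{2} + \sqrt{2} \cdot 1^{\frac{3}{2}}\right)\right)^{2} = \left(45 + \left(1 + 1 + \sqrt{2} \cdot 1\right)\right)^{2} = \left(45 + \left(1 + 1 + \sqrt{2}\right)\right)^{2} = \left(45 + \left(2 + \sqrt{2}\right)\right)^{2} = \left(47 + \sqrt{2}\right)^{2}$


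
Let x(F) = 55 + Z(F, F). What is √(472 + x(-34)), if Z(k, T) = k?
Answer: √493 ≈ 22.204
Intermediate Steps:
x(F) = 55 + F
√(472 + x(-34)) = √(472 + (55 - 34)) = √(472 + 21) = √493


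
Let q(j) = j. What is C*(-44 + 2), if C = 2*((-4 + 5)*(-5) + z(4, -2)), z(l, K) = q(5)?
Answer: 0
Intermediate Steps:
z(l, K) = 5
C = 0 (C = 2*((-4 + 5)*(-5) + 5) = 2*(1*(-5) + 5) = 2*(-5 + 5) = 2*0 = 0)
C*(-44 + 2) = 0*(-44 + 2) = 0*(-42) = 0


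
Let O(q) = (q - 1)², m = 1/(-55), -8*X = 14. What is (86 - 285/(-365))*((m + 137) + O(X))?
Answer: 161161133/12848 ≈ 12544.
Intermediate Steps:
X = -7/4 (X = -⅛*14 = -7/4 ≈ -1.7500)
m = -1/55 ≈ -0.018182
O(q) = (-1 + q)²
(86 - 285/(-365))*((m + 137) + O(X)) = (86 - 285/(-365))*((-1/55 + 137) + (-1 - 7/4)²) = (86 - 285*(-1/365))*(7534/55 + (-11/4)²) = (86 + 57/73)*(7534/55 + 121/16) = (6335/73)*(127199/880) = 161161133/12848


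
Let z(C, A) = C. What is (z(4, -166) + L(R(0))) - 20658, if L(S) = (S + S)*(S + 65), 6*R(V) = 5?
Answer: -369797/18 ≈ -20544.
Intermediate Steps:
R(V) = ⅚ (R(V) = (⅙)*5 = ⅚)
L(S) = 2*S*(65 + S) (L(S) = (2*S)*(65 + S) = 2*S*(65 + S))
(z(4, -166) + L(R(0))) - 20658 = (4 + 2*(⅚)*(65 + ⅚)) - 20658 = (4 + 2*(⅚)*(395/6)) - 20658 = (4 + 1975/18) - 20658 = 2047/18 - 20658 = -369797/18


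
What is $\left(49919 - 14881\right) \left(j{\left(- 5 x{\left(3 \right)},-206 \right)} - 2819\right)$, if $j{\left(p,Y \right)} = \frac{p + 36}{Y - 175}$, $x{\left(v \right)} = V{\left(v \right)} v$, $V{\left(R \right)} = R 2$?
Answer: $- \frac{12543428810}{127} \approx -9.8767 \cdot 10^{7}$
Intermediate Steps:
$V{\left(R \right)} = 2 R$
$x{\left(v \right)} = 2 v^{2}$ ($x{\left(v \right)} = 2 v v = 2 v^{2}$)
$j{\left(p,Y \right)} = \frac{36 + p}{-175 + Y}$
$\left(49919 - 14881\right) \left(j{\left(- 5 x{\left(3 \right)},-206 \right)} - 2819\right) = \left(49919 - 14881\right) \left(\frac{36 - 5 \cdot 2 \cdot 3^{2}}{-175 - 206} - 2819\right) = 35038 \left(\frac{36 - 5 \cdot 2 \cdot 9}{-381} - 2819\right) = 35038 \left(- \frac{36 - 90}{381} - 2819\right) = 35038 \left(\left(- \frac{1}{381}\right) \left(-54\right) - 2819\right) = 35038 \left(\frac{18}{127} - 2819\right) = 35038 \left(- \frac{357995}{127}\right) = - \frac{12543428810}{127}$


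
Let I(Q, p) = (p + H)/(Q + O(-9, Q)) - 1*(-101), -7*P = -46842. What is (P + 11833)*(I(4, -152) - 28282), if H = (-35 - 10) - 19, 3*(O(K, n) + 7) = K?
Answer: -3649646585/7 ≈ -5.2138e+8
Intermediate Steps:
P = 46842/7 (P = -1/7*(-46842) = 46842/7 ≈ 6691.7)
O(K, n) = -7 + K/3
H = -64 (H = -45 - 19 = -64)
I(Q, p) = 101 + (-64 + p)/(-10 + Q) (I(Q, p) = (p - 64)/(Q + (-7 + (1/3)*(-9))) - 1*(-101) = (-64 + p)/(Q + (-7 - 3)) + 101 = (-64 + p)/(Q - 10) + 101 = (-64 + p)/(-10 + Q) + 101 = 101 + (-64 + p)/(-10 + Q))
(P + 11833)*(I(4, -152) - 28282) = (46842/7 + 11833)*((-1074 - 152 + 101*4)/(-10 + 4) - 28282) = 129673*((-1074 - 152 + 404)/(-6) - 28282)/7 = 129673*(-1/6*(-822) - 28282)/7 = 129673*(137 - 28282)/7 = (129673/7)*(-28145) = -3649646585/7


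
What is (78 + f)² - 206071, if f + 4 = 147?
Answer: -157230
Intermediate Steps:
f = 143 (f = -4 + 147 = 143)
(78 + f)² - 206071 = (78 + 143)² - 206071 = 221² - 206071 = 48841 - 206071 = -157230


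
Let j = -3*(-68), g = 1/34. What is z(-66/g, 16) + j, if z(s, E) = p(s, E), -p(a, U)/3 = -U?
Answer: 252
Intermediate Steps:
p(a, U) = 3*U (p(a, U) = -(-3)*U = 3*U)
g = 1/34 ≈ 0.029412
z(s, E) = 3*E
j = 204
z(-66/g, 16) + j = 3*16 + 204 = 48 + 204 = 252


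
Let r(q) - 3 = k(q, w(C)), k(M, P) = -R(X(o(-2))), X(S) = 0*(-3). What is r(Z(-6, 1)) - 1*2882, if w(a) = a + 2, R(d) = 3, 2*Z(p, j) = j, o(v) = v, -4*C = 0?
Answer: -2882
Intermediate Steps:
C = 0 (C = -¼*0 = 0)
X(S) = 0
Z(p, j) = j/2
w(a) = 2 + a
k(M, P) = -3 (k(M, P) = -1*3 = -3)
r(q) = 0 (r(q) = 3 - 3 = 0)
r(Z(-6, 1)) - 1*2882 = 0 - 1*2882 = 0 - 2882 = -2882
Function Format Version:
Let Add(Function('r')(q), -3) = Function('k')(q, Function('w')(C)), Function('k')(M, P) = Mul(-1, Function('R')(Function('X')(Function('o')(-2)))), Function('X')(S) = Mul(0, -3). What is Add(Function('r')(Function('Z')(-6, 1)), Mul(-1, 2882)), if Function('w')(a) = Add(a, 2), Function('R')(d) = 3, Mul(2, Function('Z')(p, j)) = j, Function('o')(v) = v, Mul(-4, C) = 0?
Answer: -2882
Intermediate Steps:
C = 0 (C = Mul(Rational(-1, 4), 0) = 0)
Function('X')(S) = 0
Function('Z')(p, j) = Mul(Rational(1, 2), j)
Function('w')(a) = Add(2, a)
Function('k')(M, P) = -3 (Function('k')(M, P) = Mul(-1, 3) = -3)
Function('r')(q) = 0 (Function('r')(q) = Add(3, -3) = 0)
Add(Function('r')(Function('Z')(-6, 1)), Mul(-1, 2882)) = Add(0, Mul(-1, 2882)) = Add(0, -2882) = -2882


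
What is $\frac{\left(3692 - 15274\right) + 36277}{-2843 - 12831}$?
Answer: $- \frac{24695}{15674} \approx -1.5755$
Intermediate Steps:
$\frac{\left(3692 - 15274\right) + 36277}{-2843 - 12831} = \frac{\left(3692 - 15274\right) + 36277}{-15674} = \left(-11582 + 36277\right) \left(- \frac{1}{15674}\right) = 24695 \left(- \frac{1}{15674}\right) = - \frac{24695}{15674}$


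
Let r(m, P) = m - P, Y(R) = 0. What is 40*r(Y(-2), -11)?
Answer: 440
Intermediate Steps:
40*r(Y(-2), -11) = 40*(0 - 1*(-11)) = 40*(0 + 11) = 40*11 = 440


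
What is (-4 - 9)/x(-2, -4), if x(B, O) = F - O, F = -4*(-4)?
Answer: -13/20 ≈ -0.65000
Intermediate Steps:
F = 16
x(B, O) = 16 - O
(-4 - 9)/x(-2, -4) = (-4 - 9)/(16 - 1*(-4)) = -13/(16 + 4) = -13/20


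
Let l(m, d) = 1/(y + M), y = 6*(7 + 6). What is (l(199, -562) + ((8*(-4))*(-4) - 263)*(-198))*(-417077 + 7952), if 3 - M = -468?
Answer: -2001271895125/183 ≈ -1.0936e+10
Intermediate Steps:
M = 471 (M = 3 - 1*(-468) = 3 + 468 = 471)
y = 78 (y = 6*13 = 78)
l(m, d) = 1/549 (l(m, d) = 1/(78 + 471) = 1/549)
(l(199, -562) + ((8*(-4))*(-4) - 263)*(-198))*(-417077 + 7952) = (1/549 + ((8*(-4))*(-4) - 263)*(-198))*(-417077 + 7952) = (1/549 + (-32*(-4) - 263)*(-198))*(-409125) = (1/549 + (128 - 263)*(-198))*(-409125) = (1/549 - 135*(-198))*(-409125) = (1/549 + 26730)*(-409125) = (14674771/549)*(-409125) = -2001271895125/183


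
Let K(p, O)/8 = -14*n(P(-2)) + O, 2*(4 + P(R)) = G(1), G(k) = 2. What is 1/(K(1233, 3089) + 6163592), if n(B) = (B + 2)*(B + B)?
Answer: 1/6187632 ≈ 1.6161e-7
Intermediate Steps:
P(R) = -3 (P(R) = -4 + (½)*2 = -4 + 1 = -3)
n(B) = 2*B*(2 + B) (n(B) = (2 + B)*(2*B) = 2*B*(2 + B))
K(p, O) = -672 + 8*O (K(p, O) = 8*(-28*(-3)*(2 - 3) + O) = 8*(-28*(-3)*(-1) + O) = 8*(-14*6 + O) = 8*(-84 + O) = -672 + 8*O)
1/(K(1233, 3089) + 6163592) = 1/((-672 + 8*3089) + 6163592) = 1/((-672 + 24712) + 6163592) = 1/(24040 + 6163592) = 1/6187632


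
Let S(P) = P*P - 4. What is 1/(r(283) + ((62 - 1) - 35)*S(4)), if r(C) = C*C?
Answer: 1/80401 ≈ 1.2438e-5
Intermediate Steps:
S(P) = -4 + P² (S(P) = P² - 4 = -4 + P²)
r(C) = C²
1/(r(283) + ((62 - 1) - 35)*S(4)) = 1/(283² + ((62 - 1) - 35)*(-4 + 4²)) = 1/(80089 + (61 - 35)*(-4 + 16)) = 1/(80089 + 26*12) = 1/(80089 + 312) = 1/80401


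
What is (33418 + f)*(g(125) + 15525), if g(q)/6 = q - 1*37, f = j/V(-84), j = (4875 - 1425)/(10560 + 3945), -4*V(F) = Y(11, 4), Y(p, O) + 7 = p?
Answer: 518752309728/967 ≈ 5.3646e+8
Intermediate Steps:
Y(p, O) = -7 + p
V(F) = -1 (V(F) = -(-7 + 11)/4 = -1/4*4 = -1)
j = 230/967 (j = 3450/14505 = 3450*(1/14505) = 230/967 ≈ 0.23785)
f = -230/967 (f = (230/967)/(-1) = (230/967)*(-1) = -230/967 ≈ -0.23785)
g(q) = -222 + 6*q (g(q) = 6*(q - 1*37) = 6*(q - 37) = 6*(-37 + q) = -222 + 6*q)
(33418 + f)*(g(125) + 15525) = (33418 - 230/967)*((-222 + 6*125) + 15525) = 32314976*((-222 + 750) + 15525)/967 = 32314976*(528 + 15525)/967 = (32314976/967)*16053 = 518752309728/967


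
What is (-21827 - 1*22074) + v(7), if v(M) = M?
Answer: -43894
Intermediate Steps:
(-21827 - 1*22074) + v(7) = (-21827 - 1*22074) + 7 = (-21827 - 22074) + 7 = -43901 + 7 = -43894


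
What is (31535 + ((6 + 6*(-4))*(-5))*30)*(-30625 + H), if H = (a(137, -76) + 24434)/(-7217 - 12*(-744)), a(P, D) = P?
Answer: -1793051414940/1711 ≈ -1.0480e+9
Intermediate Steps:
H = 24571/1711 (H = (137 + 24434)/(-7217 - 12*(-744)) = 24571/(-7217 + 8928) = 24571/1711 ≈ 14.361)
(31535 + ((6 + 6*(-4))*(-5))*30)*(-30625 + H) = (31535 + ((6 + 6*(-4))*(-5))*30)*(-30625 + 24571/1711) = (31535 + ((6 - 24)*(-5))*30)*(-52374804/1711) = (31535 - 18*(-5)*30)*(-52374804/1711) = (31535 + 90*30)*(-52374804/1711) = (31535 + 2700)*(-52374804/1711) = 34235*(-52374804/1711) = -1793051414940/1711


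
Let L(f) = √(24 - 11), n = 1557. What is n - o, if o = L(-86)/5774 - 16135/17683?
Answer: 27548566/17683 - √13/5774 ≈ 1557.9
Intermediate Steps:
L(f) = √13
o = -16135/17683 + √13/5774 (o = √13/5774 - 16135/17683 = -16135/17683 + √13/5774 ≈ -0.91183)
n - o = 1557 - (-16135/17683 + √13/5774) = 1557 + (16135/17683 - √13/5774) = 27548566/17683 - √13/5774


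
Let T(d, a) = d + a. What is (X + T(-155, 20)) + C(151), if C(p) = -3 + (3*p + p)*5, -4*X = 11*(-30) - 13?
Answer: 11871/4 ≈ 2967.8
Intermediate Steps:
T(d, a) = a + d
X = 343/4 (X = -(11*(-30) - 13)/4 = -(-330 - 13)/4 = -¼*(-343) = 343/4 ≈ 85.750)
C(p) = -3 + 20*p (C(p) = -3 + (4*p)*5 = -3 + 20*p)
(X + T(-155, 20)) + C(151) = (343/4 + (20 - 155)) + (-3 + 20*151) = (343/4 - 135) + (-3 + 3020) = -197/4 + 3017 = 11871/4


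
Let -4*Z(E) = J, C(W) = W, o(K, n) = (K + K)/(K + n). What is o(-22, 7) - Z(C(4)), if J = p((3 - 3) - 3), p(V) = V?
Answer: 131/60 ≈ 2.1833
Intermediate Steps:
o(K, n) = 2*K/(K + n) (o(K, n) = (2*K)/(K + n) = 2*K/(K + n))
J = -3 (J = (3 - 3) - 3 = 0 - 3 = -3)
Z(E) = 3/4 (Z(E) = -1/4*(-3) = 3/4)
o(-22, 7) - Z(C(4)) = 2*(-22)/(-22 + 7) - 1*3/4 = 2*(-22)/(-15) - 3/4 = 2*(-22)*(-1/15) - 3/4 = 44/15 - 3/4 = 131/60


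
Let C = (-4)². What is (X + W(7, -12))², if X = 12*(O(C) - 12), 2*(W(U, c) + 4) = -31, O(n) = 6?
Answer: 33489/4 ≈ 8372.3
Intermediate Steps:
C = 16
W(U, c) = -39/2 (W(U, c) = -4 + (½)*(-31) = -4 - 31/2 = -39/2)
X = -72 (X = 12*(6 - 12) = 12*(-6) = -72)
(X + W(7, -12))² = (-72 - 39/2)² = (-183/2)² = 33489/4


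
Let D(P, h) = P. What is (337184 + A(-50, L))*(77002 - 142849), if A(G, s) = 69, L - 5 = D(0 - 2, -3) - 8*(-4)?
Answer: -22207098291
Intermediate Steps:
L = 35 (L = 5 + ((0 - 2) - 8*(-4)) = 5 + (-2 + 32) = 5 + 30 = 35)
(337184 + A(-50, L))*(77002 - 142849) = (337184 + 69)*(77002 - 142849) = 337253*(-65847) = -22207098291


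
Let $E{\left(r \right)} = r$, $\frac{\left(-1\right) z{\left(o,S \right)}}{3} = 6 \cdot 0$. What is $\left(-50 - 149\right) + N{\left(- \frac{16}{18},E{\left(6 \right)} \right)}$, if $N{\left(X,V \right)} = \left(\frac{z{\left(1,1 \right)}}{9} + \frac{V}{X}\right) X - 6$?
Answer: $-199$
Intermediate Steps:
$z{\left(o,S \right)} = 0$ ($z{\left(o,S \right)} = - 3 \cdot 6 \cdot 0 = \left(-3\right) 0 = 0$)
$N{\left(X,V \right)} = -6 + V$ ($N{\left(X,V \right)} = \left(\frac{0}{9} + \frac{V}{X}\right) X - 6 = \left(0 \cdot \frac{1}{9} + \frac{V}{X}\right) X - 6 = \left(0 + \frac{V}{X}\right) X - 6 = \frac{V}{X} X - 6 = V - 6 = -6 + V$)
$\left(-50 - 149\right) + N{\left(- \frac{16}{18},E{\left(6 \right)} \right)} = \left(-50 - 149\right) + \left(-6 + 6\right) = -199 + 0 = -199$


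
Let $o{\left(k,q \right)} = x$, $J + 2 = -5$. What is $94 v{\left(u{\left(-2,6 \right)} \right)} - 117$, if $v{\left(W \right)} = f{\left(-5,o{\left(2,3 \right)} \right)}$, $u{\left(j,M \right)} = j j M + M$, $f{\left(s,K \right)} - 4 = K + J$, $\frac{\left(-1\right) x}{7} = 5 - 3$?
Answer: $-1715$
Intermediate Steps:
$J = -7$ ($J = -2 - 5 = -7$)
$x = -14$ ($x = - 7 \left(5 - 3\right) = \left(-7\right) 2 = -14$)
$o{\left(k,q \right)} = -14$
$f{\left(s,K \right)} = -3 + K$ ($f{\left(s,K \right)} = 4 + \left(K - 7\right) = 4 + \left(-7 + K\right) = -3 + K$)
$u{\left(j,M \right)} = M + M j^{2}$ ($u{\left(j,M \right)} = j^{2} M + M = M j^{2} + M = M + M j^{2}$)
$v{\left(W \right)} = -17$ ($v{\left(W \right)} = -3 - 14 = -17$)
$94 v{\left(u{\left(-2,6 \right)} \right)} - 117 = 94 \left(-17\right) - 117 = -1598 - 117 = -1715$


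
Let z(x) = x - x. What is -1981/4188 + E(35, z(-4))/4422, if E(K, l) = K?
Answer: -1435567/3086556 ≈ -0.46510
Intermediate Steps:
z(x) = 0
-1981/4188 + E(35, z(-4))/4422 = -1981/4188 + 35/4422 = -1435567/3086556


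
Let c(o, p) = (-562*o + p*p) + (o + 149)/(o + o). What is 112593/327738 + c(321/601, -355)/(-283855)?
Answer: -597450397311223/5982484710846930 ≈ -0.099867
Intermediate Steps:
c(o, p) = p² - 562*o + (149 + o)/(2*o) (c(o, p) = (-562*o + p²) + (149 + o)/((2*o)) = (p² - 562*o) + (149 + o)*(1/(2*o)) = (p² - 562*o) + (149 + o)/(2*o) = p² - 562*o + (149 + o)/(2*o))
112593/327738 + c(321/601, -355)/(-283855) = 112593/327738 + (½ + (-355)² - 180402/601 + 149/(2*((321/601))))/(-283855) = 112593*(1/327738) + (½ + 126025 - 180402/601 + 149/(2*((321*(1/601)))))*(-1/283855) = 37531/109246 + (½ + 126025 - 562*321/601 + 149/(2*(321/601)))*(-1/283855) = 37531/109246 + (½ + 126025 - 180402/601 + (149/2)*(601/321))*(-1/283855) = 37531/109246 + (½ + 126025 - 180402/601 + 89549/642)*(-1/283855) = 37531/109246 + (24281965918/192921)*(-1/283855) = 37531/109246 - 24281965918/54761590455 = -597450397311223/5982484710846930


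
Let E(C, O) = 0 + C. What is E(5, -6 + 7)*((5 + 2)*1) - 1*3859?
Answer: -3824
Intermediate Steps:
E(C, O) = C
E(5, -6 + 7)*((5 + 2)*1) - 1*3859 = 5*((5 + 2)*1) - 1*3859 = 5*(7*1) - 3859 = 5*7 - 3859 = 35 - 3859 = -3824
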